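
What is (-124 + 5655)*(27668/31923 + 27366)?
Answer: 4832061280066/31923 ≈ 1.5137e+8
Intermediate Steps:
(-124 + 5655)*(27668/31923 + 27366) = 5531*(27668*(1/31923) + 27366) = 5531*(27668/31923 + 27366) = 5531*(873632486/31923) = 4832061280066/31923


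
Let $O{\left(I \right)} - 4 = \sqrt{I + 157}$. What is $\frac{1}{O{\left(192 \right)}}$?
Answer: $- \frac{4}{333} + \frac{\sqrt{349}}{333} \approx 0.044089$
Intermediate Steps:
$O{\left(I \right)} = 4 + \sqrt{157 + I}$ ($O{\left(I \right)} = 4 + \sqrt{I + 157} = 4 + \sqrt{157 + I}$)
$\frac{1}{O{\left(192 \right)}} = \frac{1}{4 + \sqrt{157 + 192}} = \frac{1}{4 + \sqrt{349}}$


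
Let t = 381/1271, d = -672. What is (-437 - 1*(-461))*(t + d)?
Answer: -20489544/1271 ≈ -16121.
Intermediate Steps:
t = 381/1271 (t = 381*(1/1271) = 381/1271 ≈ 0.29976)
(-437 - 1*(-461))*(t + d) = (-437 - 1*(-461))*(381/1271 - 672) = (-437 + 461)*(-853731/1271) = 24*(-853731/1271) = -20489544/1271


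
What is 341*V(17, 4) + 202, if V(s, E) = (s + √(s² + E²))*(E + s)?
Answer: 121939 + 7161*√305 ≈ 2.4700e+5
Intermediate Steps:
V(s, E) = (E + s)*(s + √(E² + s²)) (V(s, E) = (s + √(E² + s²))*(E + s) = (E + s)*(s + √(E² + s²)))
341*V(17, 4) + 202 = 341*(17² + 4*17 + 4*√(4² + 17²) + 17*√(4² + 17²)) + 202 = 341*(289 + 68 + 4*√(16 + 289) + 17*√(16 + 289)) + 202 = 341*(289 + 68 + 4*√305 + 17*√305) + 202 = 341*(357 + 21*√305) + 202 = (121737 + 7161*√305) + 202 = 121939 + 7161*√305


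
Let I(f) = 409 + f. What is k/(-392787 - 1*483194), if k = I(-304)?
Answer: -105/875981 ≈ -0.00011987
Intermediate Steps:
k = 105 (k = 409 - 304 = 105)
k/(-392787 - 1*483194) = 105/(-392787 - 1*483194) = 105/(-392787 - 483194) = 105/(-875981) = 105*(-1/875981) = -105/875981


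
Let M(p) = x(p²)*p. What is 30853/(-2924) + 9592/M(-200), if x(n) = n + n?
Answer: -15427376469/1462000000 ≈ -10.552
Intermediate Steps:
x(n) = 2*n
M(p) = 2*p³ (M(p) = (2*p²)*p = 2*p³)
30853/(-2924) + 9592/M(-200) = 30853/(-2924) + 9592/((2*(-200)³)) = 30853*(-1/2924) + 9592/((2*(-8000000))) = -30853/2924 + 9592/(-16000000) = -30853/2924 + 9592*(-1/16000000) = -30853/2924 - 1199/2000000 = -15427376469/1462000000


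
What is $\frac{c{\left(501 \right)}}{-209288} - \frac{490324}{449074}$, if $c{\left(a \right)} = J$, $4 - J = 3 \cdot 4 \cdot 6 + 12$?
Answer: $- \frac{6411437712}{5874112457} \approx -1.0915$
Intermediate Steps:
$J = -80$ ($J = 4 - \left(3 \cdot 4 \cdot 6 + 12\right) = 4 - \left(12 \cdot 6 + 12\right) = 4 - \left(72 + 12\right) = 4 - 84 = -80$)
$c{\left(a \right)} = -80$
$\frac{c{\left(501 \right)}}{-209288} - \frac{490324}{449074} = - \frac{80}{-209288} - \frac{490324}{449074} = \left(-80\right) \left(- \frac{1}{209288}\right) - \frac{245162}{224537} = \frac{10}{26161} - \frac{245162}{224537} = - \frac{6411437712}{5874112457}$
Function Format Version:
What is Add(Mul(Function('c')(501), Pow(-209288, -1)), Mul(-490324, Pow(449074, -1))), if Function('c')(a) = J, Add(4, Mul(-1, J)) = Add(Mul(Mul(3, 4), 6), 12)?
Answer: Rational(-6411437712, 5874112457) ≈ -1.0915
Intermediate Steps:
J = -80 (J = Add(4, Mul(-1, Add(Mul(Mul(3, 4), 6), 12))) = Add(4, Mul(-1, Add(Mul(12, 6), 12))) = Add(4, Mul(-1, Add(72, 12))) = Add(4, Mul(-1, 84)) = Add(4, -84) = -80)
Function('c')(a) = -80
Add(Mul(Function('c')(501), Pow(-209288, -1)), Mul(-490324, Pow(449074, -1))) = Add(Mul(-80, Pow(-209288, -1)), Mul(-490324, Pow(449074, -1))) = Add(Mul(-80, Rational(-1, 209288)), Mul(-490324, Rational(1, 449074))) = Add(Rational(10, 26161), Rational(-245162, 224537)) = Rational(-6411437712, 5874112457)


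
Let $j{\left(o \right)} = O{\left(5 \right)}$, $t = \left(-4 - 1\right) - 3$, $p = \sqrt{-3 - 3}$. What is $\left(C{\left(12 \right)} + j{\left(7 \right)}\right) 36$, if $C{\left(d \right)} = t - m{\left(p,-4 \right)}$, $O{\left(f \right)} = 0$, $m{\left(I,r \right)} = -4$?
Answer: $-144$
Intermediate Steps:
$p = i \sqrt{6}$ ($p = \sqrt{-6} = i \sqrt{6} \approx 2.4495 i$)
$t = -8$ ($t = -5 - 3 = -8$)
$j{\left(o \right)} = 0$
$C{\left(d \right)} = -4$ ($C{\left(d \right)} = -8 - -4 = -8 + 4 = -4$)
$\left(C{\left(12 \right)} + j{\left(7 \right)}\right) 36 = \left(-4 + 0\right) 36 = \left(-4\right) 36 = -144$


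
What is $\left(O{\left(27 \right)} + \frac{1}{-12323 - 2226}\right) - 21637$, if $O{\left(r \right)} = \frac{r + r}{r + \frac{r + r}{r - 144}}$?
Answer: $- \frac{36198217644}{1673135} \approx -21635.0$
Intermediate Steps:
$O{\left(r \right)} = \frac{2 r}{r + \frac{2 r}{-144 + r}}$
$\left(O{\left(27 \right)} + \frac{1}{-12323 - 2226}\right) - 21637 = \left(\frac{2 \left(-144 + 27\right)}{-142 + 27} + \frac{1}{-12323 - 2226}\right) - 21637 = \left(2 \frac{1}{-115} \left(-117\right) + \frac{1}{-14549}\right) - 21637 = \left(2 \left(- \frac{1}{115}\right) \left(-117\right) - \frac{1}{14549}\right) - 21637 = \left(\frac{234}{115} - \frac{1}{14549}\right) - 21637 = \frac{3404351}{1673135} - 21637 = - \frac{36198217644}{1673135}$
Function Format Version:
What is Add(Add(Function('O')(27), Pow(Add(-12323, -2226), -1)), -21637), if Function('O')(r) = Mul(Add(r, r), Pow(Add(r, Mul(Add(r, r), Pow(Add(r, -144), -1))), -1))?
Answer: Rational(-36198217644, 1673135) ≈ -21635.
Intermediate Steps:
Function('O')(r) = Mul(2, r, Pow(Add(r, Mul(2, r, Pow(Add(-144, r), -1))), -1)) (Function('O')(r) = Mul(Mul(2, r), Pow(Add(r, Mul(Mul(2, r), Pow(Add(-144, r), -1))), -1)) = Mul(Mul(2, r), Pow(Add(r, Mul(2, r, Pow(Add(-144, r), -1))), -1)) = Mul(2, r, Pow(Add(r, Mul(2, r, Pow(Add(-144, r), -1))), -1)))
Add(Add(Function('O')(27), Pow(Add(-12323, -2226), -1)), -21637) = Add(Add(Mul(2, Pow(Add(-142, 27), -1), Add(-144, 27)), Pow(Add(-12323, -2226), -1)), -21637) = Add(Add(Mul(2, Pow(-115, -1), -117), Pow(-14549, -1)), -21637) = Add(Add(Mul(2, Rational(-1, 115), -117), Rational(-1, 14549)), -21637) = Add(Add(Rational(234, 115), Rational(-1, 14549)), -21637) = Add(Rational(3404351, 1673135), -21637) = Rational(-36198217644, 1673135)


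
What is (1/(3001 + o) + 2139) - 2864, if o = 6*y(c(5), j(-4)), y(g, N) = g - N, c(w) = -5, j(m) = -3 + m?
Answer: -2184424/3013 ≈ -725.00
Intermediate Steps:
o = 12 (o = 6*(-5 - (-3 - 4)) = 6*(-5 - 1*(-7)) = 6*(-5 + 7) = 6*2 = 12)
(1/(3001 + o) + 2139) - 2864 = (1/(3001 + 12) + 2139) - 2864 = (1/3013 + 2139) - 2864 = 6444808/3013 - 2864 = -2184424/3013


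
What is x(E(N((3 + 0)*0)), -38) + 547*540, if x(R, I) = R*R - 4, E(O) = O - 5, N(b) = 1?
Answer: 295392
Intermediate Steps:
E(O) = -5 + O
x(R, I) = -4 + R² (x(R, I) = R² - 4 = -4 + R²)
x(E(N((3 + 0)*0)), -38) + 547*540 = (-4 + (-5 + 1)²) + 547*540 = (-4 + (-4)²) + 295380 = (-4 + 16) + 295380 = 12 + 295380 = 295392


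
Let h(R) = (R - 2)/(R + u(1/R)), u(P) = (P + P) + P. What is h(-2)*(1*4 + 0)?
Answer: 32/7 ≈ 4.5714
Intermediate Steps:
u(P) = 3*P (u(P) = 2*P + P = 3*P)
h(R) = (-2 + R)/(R + 3/R) (h(R) = (R - 2)/(R + 3*(1/R)) = (-2 + R)/(R + 3/R))
h(-2)*(1*4 + 0) = (-2*(-2 - 2)/(3 + (-2)**2))*(1*4 + 0) = (-2*(-4)/(3 + 4))*(4 + 0) = -2*(-4)/7*4 = -2*1/7*(-4)*4 = (8/7)*4 = 32/7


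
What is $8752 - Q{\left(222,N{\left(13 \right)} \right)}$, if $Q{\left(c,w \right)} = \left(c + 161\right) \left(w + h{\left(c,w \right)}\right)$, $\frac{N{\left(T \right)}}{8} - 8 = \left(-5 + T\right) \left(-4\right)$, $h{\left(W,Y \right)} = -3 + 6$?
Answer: $81139$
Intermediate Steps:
$h{\left(W,Y \right)} = 3$
$N{\left(T \right)} = 224 - 32 T$ ($N{\left(T \right)} = 64 + 8 \left(-5 + T\right) \left(-4\right) = 64 + 8 \left(20 - 4 T\right) = 64 - \left(-160 + 32 T\right) = 224 - 32 T$)
$Q{\left(c,w \right)} = \left(3 + w\right) \left(161 + c\right)$ ($Q{\left(c,w \right)} = \left(c + 161\right) \left(w + 3\right) = \left(161 + c\right) \left(3 + w\right) = \left(3 + w\right) \left(161 + c\right)$)
$8752 - Q{\left(222,N{\left(13 \right)} \right)} = 8752 - \left(483 + 3 \cdot 222 + 161 \left(224 - 416\right) + 222 \left(224 - 416\right)\right) = 8752 - \left(483 + 666 + 161 \left(224 - 416\right) + 222 \left(224 - 416\right)\right) = 8752 - \left(483 + 666 + 161 \left(-192\right) + 222 \left(-192\right)\right) = 8752 - \left(483 + 666 - 30912 - 42624\right) = 8752 - -72387 = 8752 + 72387 = 81139$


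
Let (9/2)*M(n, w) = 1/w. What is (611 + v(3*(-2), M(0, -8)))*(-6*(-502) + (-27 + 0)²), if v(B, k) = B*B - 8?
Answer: 2390499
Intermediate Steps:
M(n, w) = 2/(9*w)
v(B, k) = -8 + B² (v(B, k) = B² - 8 = -8 + B²)
(611 + v(3*(-2), M(0, -8)))*(-6*(-502) + (-27 + 0)²) = (611 + (-8 + (3*(-2))²))*(-6*(-502) + (-27 + 0)²) = (611 + (-8 + (-6)²))*(3012 + (-27)²) = (611 + (-8 + 36))*(3012 + 729) = (611 + 28)*3741 = 639*3741 = 2390499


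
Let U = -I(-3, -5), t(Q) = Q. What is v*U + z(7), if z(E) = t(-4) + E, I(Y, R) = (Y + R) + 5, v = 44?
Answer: 135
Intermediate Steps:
I(Y, R) = 5 + R + Y (I(Y, R) = (R + Y) + 5 = 5 + R + Y)
U = 3 (U = -(5 - 5 - 3) = -1*(-3) = 3)
z(E) = -4 + E
v*U + z(7) = 44*3 + (-4 + 7) = 132 + 3 = 135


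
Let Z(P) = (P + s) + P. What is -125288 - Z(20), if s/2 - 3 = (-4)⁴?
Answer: -125846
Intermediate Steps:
s = 518 (s = 6 + 2*(-4)⁴ = 6 + 2*256 = 6 + 512 = 518)
Z(P) = 518 + 2*P (Z(P) = (P + 518) + P = (518 + P) + P = 518 + 2*P)
-125288 - Z(20) = -125288 - (518 + 2*20) = -125288 - (518 + 40) = -125288 - 1*558 = -125288 - 558 = -125846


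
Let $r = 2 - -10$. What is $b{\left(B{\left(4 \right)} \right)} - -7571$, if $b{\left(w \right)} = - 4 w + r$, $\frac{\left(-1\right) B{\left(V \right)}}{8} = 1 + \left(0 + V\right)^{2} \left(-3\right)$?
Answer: $6079$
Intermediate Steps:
$r = 12$ ($r = 2 + 10 = 12$)
$B{\left(V \right)} = -8 + 24 V^{2}$ ($B{\left(V \right)} = - 8 \left(1 + \left(0 + V\right)^{2} \left(-3\right)\right) = - 8 \left(1 + V^{2} \left(-3\right)\right) = - 8 \left(1 - 3 V^{2}\right) = -8 + 24 V^{2}$)
$b{\left(w \right)} = 12 - 4 w$ ($b{\left(w \right)} = - 4 w + 12 = 12 - 4 w$)
$b{\left(B{\left(4 \right)} \right)} - -7571 = \left(12 - 4 \left(-8 + 24 \cdot 4^{2}\right)\right) - -7571 = \left(12 - 4 \left(-8 + 24 \cdot 16\right)\right) + 7571 = \left(12 - 4 \left(-8 + 384\right)\right) + 7571 = \left(12 - 1504\right) + 7571 = -1492 + 7571 = 6079$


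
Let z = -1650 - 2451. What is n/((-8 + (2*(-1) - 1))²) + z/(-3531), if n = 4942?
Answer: 543831/12947 ≈ 42.004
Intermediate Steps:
z = -4101
n/((-8 + (2*(-1) - 1))²) + z/(-3531) = 4942/((-8 + (2*(-1) - 1))²) - 4101/(-3531) = 4942/((-8 + (-2 - 1))²) - 4101*(-1/3531) = 4942/((-8 - 3)²) + 1367/1177 = 4942/((-11)²) + 1367/1177 = 4942/121 + 1367/1177 = 543831/12947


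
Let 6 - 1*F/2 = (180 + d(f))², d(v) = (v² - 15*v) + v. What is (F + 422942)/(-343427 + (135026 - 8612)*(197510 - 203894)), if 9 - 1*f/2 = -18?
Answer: 10528246/807370403 ≈ 0.013040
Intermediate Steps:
f = 54 (f = 18 - 2*(-18) = 18 + 36 = 54)
d(v) = v² - 14*v
F = -10951188 (F = 12 - 2*(180 + 54*(-14 + 54))² = 12 - 2*(180 + 54*40)² = 12 - 2*(180 + 2160)² = 12 - 2*2340² = 12 - 2*5475600 = 12 - 10951200 = -10951188)
(F + 422942)/(-343427 + (135026 - 8612)*(197510 - 203894)) = (-10951188 + 422942)/(-343427 + (135026 - 8612)*(197510 - 203894)) = -10528246/(-343427 + 126414*(-6384)) = -10528246/(-343427 - 807026976) = -10528246/(-807370403) = -10528246*(-1/807370403) = 10528246/807370403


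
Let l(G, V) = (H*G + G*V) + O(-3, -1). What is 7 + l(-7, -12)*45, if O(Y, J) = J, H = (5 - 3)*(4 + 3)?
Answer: -668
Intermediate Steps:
H = 14 (H = 2*7 = 14)
l(G, V) = -1 + 14*G + G*V (l(G, V) = (14*G + G*V) - 1 = -1 + 14*G + G*V)
7 + l(-7, -12)*45 = 7 + (-1 + 14*(-7) - 7*(-12))*45 = 7 + (-1 - 98 + 84)*45 = 7 - 15*45 = 7 - 675 = -668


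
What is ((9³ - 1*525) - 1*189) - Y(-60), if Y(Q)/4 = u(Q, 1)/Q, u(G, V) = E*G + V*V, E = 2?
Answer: 106/15 ≈ 7.0667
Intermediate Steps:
u(G, V) = V² + 2*G (u(G, V) = 2*G + V*V = 2*G + V² = V² + 2*G)
Y(Q) = 4*(1 + 2*Q)/Q (Y(Q) = 4*((1² + 2*Q)/Q) = 4*((1 + 2*Q)/Q) = 4*(1 + 2*Q)/Q)
((9³ - 1*525) - 1*189) - Y(-60) = ((9³ - 1*525) - 1*189) - (8 + 4/(-60)) = ((729 - 525) - 189) - (8 + 4*(-1/60)) = (204 - 189) - (8 - 1/15) = 15 - 1*119/15 = 15 - 119/15 = 106/15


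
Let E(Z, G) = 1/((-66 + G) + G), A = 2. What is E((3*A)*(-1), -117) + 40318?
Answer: 12095399/300 ≈ 40318.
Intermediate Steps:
E(Z, G) = 1/(-66 + 2*G)
E((3*A)*(-1), -117) + 40318 = 1/(2*(-33 - 117)) + 40318 = (½)/(-150) + 40318 = (½)*(-1/150) + 40318 = -1/300 + 40318 = 12095399/300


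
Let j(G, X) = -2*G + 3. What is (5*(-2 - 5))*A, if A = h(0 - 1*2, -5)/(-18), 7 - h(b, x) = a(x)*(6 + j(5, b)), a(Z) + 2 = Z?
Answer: 0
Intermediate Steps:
j(G, X) = 3 - 2*G
a(Z) = -2 + Z
h(b, x) = 5 + x (h(b, x) = 7 - (-2 + x)*(6 + (3 - 2*5)) = 7 - (-2 + x)*(6 + (3 - 10)) = 7 - (-2 + x)*(6 - 7) = 7 - (-2 + x)*(-1) = 7 - (2 - x) = 7 + (-2 + x) = 5 + x)
A = 0 (A = (5 - 5)/(-18) = 0*(-1/18) = 0)
(5*(-2 - 5))*A = (5*(-2 - 5))*0 = (5*(-7))*0 = -35*0 = 0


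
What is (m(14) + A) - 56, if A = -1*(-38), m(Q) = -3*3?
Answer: -27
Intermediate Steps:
m(Q) = -9
A = 38
(m(14) + A) - 56 = (-9 + 38) - 56 = 29 - 56 = -27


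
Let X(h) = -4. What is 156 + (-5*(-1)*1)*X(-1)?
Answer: 136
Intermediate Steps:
156 + (-5*(-1)*1)*X(-1) = 156 + (-5*(-1)*1)*(-4) = 156 + (5*1)*(-4) = 156 + 5*(-4) = 156 - 20 = 136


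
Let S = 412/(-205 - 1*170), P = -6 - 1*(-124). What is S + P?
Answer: 43838/375 ≈ 116.90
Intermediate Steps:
P = 118 (P = -6 + 124 = 118)
S = -412/375 (S = 412/(-205 - 170) = 412/(-375) = 412*(-1/375) = -412/375 ≈ -1.0987)
S + P = -412/375 + 118 = 43838/375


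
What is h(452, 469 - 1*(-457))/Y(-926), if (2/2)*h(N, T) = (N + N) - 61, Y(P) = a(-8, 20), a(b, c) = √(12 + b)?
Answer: 843/2 ≈ 421.50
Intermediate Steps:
Y(P) = 2 (Y(P) = √(12 - 8) = √4 = 2)
h(N, T) = -61 + 2*N (h(N, T) = (N + N) - 61 = 2*N - 61 = -61 + 2*N)
h(452, 469 - 1*(-457))/Y(-926) = (-61 + 2*452)/2 = (-61 + 904)*(½) = 843*(½) = 843/2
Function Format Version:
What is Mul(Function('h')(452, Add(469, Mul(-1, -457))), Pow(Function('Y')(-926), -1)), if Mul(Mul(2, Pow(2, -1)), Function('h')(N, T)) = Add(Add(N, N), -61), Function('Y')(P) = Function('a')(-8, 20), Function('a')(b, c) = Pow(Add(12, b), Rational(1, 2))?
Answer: Rational(843, 2) ≈ 421.50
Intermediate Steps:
Function('Y')(P) = 2 (Function('Y')(P) = Pow(Add(12, -8), Rational(1, 2)) = Pow(4, Rational(1, 2)) = 2)
Function('h')(N, T) = Add(-61, Mul(2, N)) (Function('h')(N, T) = Add(Add(N, N), -61) = Add(Mul(2, N), -61) = Add(-61, Mul(2, N)))
Mul(Function('h')(452, Add(469, Mul(-1, -457))), Pow(Function('Y')(-926), -1)) = Mul(Add(-61, Mul(2, 452)), Pow(2, -1)) = Mul(Add(-61, 904), Rational(1, 2)) = Mul(843, Rational(1, 2)) = Rational(843, 2)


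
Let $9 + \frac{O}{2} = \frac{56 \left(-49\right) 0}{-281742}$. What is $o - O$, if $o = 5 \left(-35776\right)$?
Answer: $-178862$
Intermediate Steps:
$o = -178880$
$O = -18$ ($O = -18 + 2 \frac{56 \left(-49\right) 0}{-281742} = -18 + 2 \left(-2744\right) 0 \left(- \frac{1}{281742}\right) = -18 + 2 \cdot 0 \left(- \frac{1}{281742}\right) = -18 + 2 \cdot 0 = -18 + 0 = -18$)
$o - O = -178880 - -18 = -178880 + 18 = -178862$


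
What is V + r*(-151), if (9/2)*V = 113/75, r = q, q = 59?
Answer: -6013349/675 ≈ -8908.7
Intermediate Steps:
r = 59
V = 226/675 (V = 2*(113/75)/9 = 2*(113*(1/75))/9 = (2/9)*(113/75) = 226/675 ≈ 0.33482)
V + r*(-151) = 226/675 + 59*(-151) = 226/675 - 8909 = -6013349/675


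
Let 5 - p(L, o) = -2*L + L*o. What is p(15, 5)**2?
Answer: 1600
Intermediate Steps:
p(L, o) = 5 + 2*L - L*o (p(L, o) = 5 - (-2*L + L*o) = 5 + (2*L - L*o) = 5 + 2*L - L*o)
p(15, 5)**2 = (5 + 2*15 - 1*15*5)**2 = (5 + 30 - 75)**2 = (-40)**2 = 1600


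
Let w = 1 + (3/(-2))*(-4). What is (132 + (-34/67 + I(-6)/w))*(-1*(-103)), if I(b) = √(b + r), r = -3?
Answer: 907430/67 + 309*I/7 ≈ 13544.0 + 44.143*I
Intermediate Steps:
w = 7 (w = 1 + (3*(-½))*(-4) = 1 - 3/2*(-4) = 1 + 6 = 7)
I(b) = √(-3 + b) (I(b) = √(b - 3) = √(-3 + b))
(132 + (-34/67 + I(-6)/w))*(-1*(-103)) = (132 + (-34/67 + √(-3 - 6)/7))*(-1*(-103)) = (132 + (-34*1/67 + √(-9)*(⅐)))*103 = (132 + (-34/67 + (3*I)*(⅐)))*103 = (132 + (-34/67 + 3*I/7))*103 = (8810/67 + 3*I/7)*103 = 907430/67 + 309*I/7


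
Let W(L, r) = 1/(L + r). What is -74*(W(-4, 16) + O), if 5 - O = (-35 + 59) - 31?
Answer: -5365/6 ≈ -894.17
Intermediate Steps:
O = 12 (O = 5 - ((-35 + 59) - 31) = 5 - (24 - 31) = 5 - 1*(-7) = 5 + 7 = 12)
-74*(W(-4, 16) + O) = -74*(1/(-4 + 16) + 12) = -74*(1/12 + 12) = -74*145/12 = -5365/6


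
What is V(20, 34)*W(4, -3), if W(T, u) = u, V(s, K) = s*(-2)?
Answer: 120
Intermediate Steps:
V(s, K) = -2*s
V(20, 34)*W(4, -3) = -2*20*(-3) = -40*(-3) = 120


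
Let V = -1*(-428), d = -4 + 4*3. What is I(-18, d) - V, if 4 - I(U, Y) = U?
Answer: -406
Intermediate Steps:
d = 8 (d = -4 + 12 = 8)
I(U, Y) = 4 - U
V = 428
I(-18, d) - V = (4 - 1*(-18)) - 1*428 = (4 + 18) - 428 = 22 - 428 = -406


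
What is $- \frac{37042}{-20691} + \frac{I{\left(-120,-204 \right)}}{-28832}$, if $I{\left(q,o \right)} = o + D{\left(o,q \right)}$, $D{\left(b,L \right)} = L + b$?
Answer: $\frac{67432487}{37285182} \approx 1.8086$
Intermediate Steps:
$I{\left(q,o \right)} = q + 2 o$ ($I{\left(q,o \right)} = o + \left(q + o\right) = o + \left(o + q\right) = q + 2 o$)
$- \frac{37042}{-20691} + \frac{I{\left(-120,-204 \right)}}{-28832} = - \frac{37042}{-20691} + \frac{-120 + 2 \left(-204\right)}{-28832} = \left(-37042\right) \left(- \frac{1}{20691}\right) + \left(-120 - 408\right) \left(- \frac{1}{28832}\right) = \frac{37042}{20691} - - \frac{33}{1802} = \frac{37042}{20691} + \frac{33}{1802} = \frac{67432487}{37285182}$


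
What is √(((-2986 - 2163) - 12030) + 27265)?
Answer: 41*√6 ≈ 100.43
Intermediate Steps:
√(((-2986 - 2163) - 12030) + 27265) = √((-5149 - 12030) + 27265) = √(-17179 + 27265) = √10086 = 41*√6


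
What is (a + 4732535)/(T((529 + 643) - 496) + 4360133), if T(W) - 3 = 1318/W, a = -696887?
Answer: 454683008/491242209 ≈ 0.92558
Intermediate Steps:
T(W) = 3 + 1318/W
(a + 4732535)/(T((529 + 643) - 496) + 4360133) = (-696887 + 4732535)/((3 + 1318/((529 + 643) - 496)) + 4360133) = 4035648/((3 + 1318/(1172 - 496)) + 4360133) = 4035648/((3 + 1318/676) + 4360133) = 4035648/((3 + 1318*(1/676)) + 4360133) = 4035648/((3 + 659/338) + 4360133) = 4035648/(1673/338 + 4360133) = 4035648/(1473726627/338) = 4035648*(338/1473726627) = 454683008/491242209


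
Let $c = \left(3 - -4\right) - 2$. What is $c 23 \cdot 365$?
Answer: $41975$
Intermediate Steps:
$c = 5$ ($c = \left(3 + 4\right) - 2 = 7 - 2 = 5$)
$c 23 \cdot 365 = 5 \cdot 23 \cdot 365 = 115 \cdot 365 = 41975$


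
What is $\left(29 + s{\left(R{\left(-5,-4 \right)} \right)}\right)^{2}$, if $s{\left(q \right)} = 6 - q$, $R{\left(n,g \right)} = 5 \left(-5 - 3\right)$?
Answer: $5625$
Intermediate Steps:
$R{\left(n,g \right)} = -40$ ($R{\left(n,g \right)} = 5 \left(-8\right) = -40$)
$\left(29 + s{\left(R{\left(-5,-4 \right)} \right)}\right)^{2} = \left(29 + \left(6 - -40\right)\right)^{2} = \left(29 + \left(6 + 40\right)\right)^{2} = \left(29 + 46\right)^{2} = 75^{2} = 5625$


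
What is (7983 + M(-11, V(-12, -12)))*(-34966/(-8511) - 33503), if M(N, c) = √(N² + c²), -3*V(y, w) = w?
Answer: -758675227287/2837 - 285109067*√137/8511 ≈ -2.6781e+8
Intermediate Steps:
V(y, w) = -w/3
(7983 + M(-11, V(-12, -12)))*(-34966/(-8511) - 33503) = (7983 + √((-11)² + (-⅓*(-12))²))*(-34966/(-8511) - 33503) = (7983 + √(121 + 4²))*(-34966*(-1/8511) - 33503) = (7983 + √(121 + 16))*(34966/8511 - 33503) = (7983 + √137)*(-285109067/8511) = -758675227287/2837 - 285109067*√137/8511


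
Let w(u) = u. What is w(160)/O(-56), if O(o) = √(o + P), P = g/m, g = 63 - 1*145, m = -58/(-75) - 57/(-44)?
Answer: -40*I*√278589389/40807 ≈ -16.361*I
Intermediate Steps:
m = 6827/3300 (m = -58*(-1/75) - 57*(-1/44) = 58/75 + 57/44 = 6827/3300 ≈ 2.0688)
g = -82 (g = 63 - 145 = -82)
P = -270600/6827 (P = -82/6827/3300 = -82*3300/6827 = -270600/6827 ≈ -39.637)
O(o) = √(-270600/6827 + o) (O(o) = √(o - 270600/6827) = √(-270600/6827 + o))
w(160)/O(-56) = 160/((√(-1847386200 + 46607929*(-56))/6827)) = 160/((√(-1847386200 - 2610044024)/6827)) = 160/((√(-4457430224)/6827)) = 160/(((4*I*√278589389)/6827)) = 160/((4*I*√278589389/6827)) = 160*(-I*√278589389/163228) = -40*I*√278589389/40807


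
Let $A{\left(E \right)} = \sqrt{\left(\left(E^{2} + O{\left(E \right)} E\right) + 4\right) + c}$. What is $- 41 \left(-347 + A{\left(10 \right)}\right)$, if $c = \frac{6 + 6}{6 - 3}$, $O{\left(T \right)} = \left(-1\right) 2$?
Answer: $14227 - 82 \sqrt{22} \approx 13842.0$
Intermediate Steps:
$O{\left(T \right)} = -2$
$c = 4$ ($c = \frac{12}{3} = 12 \cdot \frac{1}{3} = 4$)
$A{\left(E \right)} = \sqrt{8 + E^{2} - 2 E}$ ($A{\left(E \right)} = \sqrt{\left(\left(E^{2} - 2 E\right) + 4\right) + 4} = \sqrt{\left(4 + E^{2} - 2 E\right) + 4} = \sqrt{8 + E^{2} - 2 E}$)
$- 41 \left(-347 + A{\left(10 \right)}\right) = - 41 \left(-347 + \sqrt{8 + 10^{2} - 20}\right) = - 41 \left(-347 + \sqrt{8 + 100 - 20}\right) = - 41 \left(-347 + \sqrt{88}\right) = - 41 \left(-347 + 2 \sqrt{22}\right) = 14227 - 82 \sqrt{22}$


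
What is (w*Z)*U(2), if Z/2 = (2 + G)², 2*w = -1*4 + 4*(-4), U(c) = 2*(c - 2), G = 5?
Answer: 0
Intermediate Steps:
U(c) = -4 + 2*c (U(c) = 2*(-2 + c) = -4 + 2*c)
w = -10 (w = (-1*4 + 4*(-4))/2 = (-4 - 16)/2 = (½)*(-20) = -10)
Z = 98 (Z = 2*(2 + 5)² = 2*7² = 2*49 = 98)
(w*Z)*U(2) = (-10*98)*(-4 + 2*2) = -980*(-4 + 4) = -980*0 = 0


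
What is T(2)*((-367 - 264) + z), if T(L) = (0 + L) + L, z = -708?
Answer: -5356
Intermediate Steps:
T(L) = 2*L (T(L) = L + L = 2*L)
T(2)*((-367 - 264) + z) = (2*2)*((-367 - 264) - 708) = 4*(-631 - 708) = 4*(-1339) = -5356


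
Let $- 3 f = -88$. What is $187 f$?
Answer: $\frac{16456}{3} \approx 5485.3$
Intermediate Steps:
$f = \frac{88}{3}$ ($f = \left(- \frac{1}{3}\right) \left(-88\right) = \frac{88}{3} \approx 29.333$)
$187 f = 187 \cdot \frac{88}{3} = \frac{16456}{3}$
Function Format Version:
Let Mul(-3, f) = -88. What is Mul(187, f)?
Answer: Rational(16456, 3) ≈ 5485.3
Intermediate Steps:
f = Rational(88, 3) (f = Mul(Rational(-1, 3), -88) = Rational(88, 3) ≈ 29.333)
Mul(187, f) = Mul(187, Rational(88, 3)) = Rational(16456, 3)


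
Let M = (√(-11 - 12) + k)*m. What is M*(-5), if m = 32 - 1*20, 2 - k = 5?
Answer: 180 - 60*I*√23 ≈ 180.0 - 287.75*I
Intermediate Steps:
k = -3 (k = 2 - 1*5 = 2 - 5 = -3)
m = 12 (m = 32 - 20 = 12)
M = -36 + 12*I*√23 (M = (√(-11 - 12) - 3)*12 = (√(-23) - 3)*12 = (I*√23 - 3)*12 = (-3 + I*√23)*12 = -36 + 12*I*√23 ≈ -36.0 + 57.55*I)
M*(-5) = (-36 + 12*I*√23)*(-5) = 180 - 60*I*√23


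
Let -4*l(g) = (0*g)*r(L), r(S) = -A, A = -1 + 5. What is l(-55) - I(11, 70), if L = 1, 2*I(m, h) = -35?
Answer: 35/2 ≈ 17.500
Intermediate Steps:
I(m, h) = -35/2 (I(m, h) = (1/2)*(-35) = -35/2)
A = 4
r(S) = -4 (r(S) = -1*4 = -4)
l(g) = 0 (l(g) = -0*g*(-4)/4 = -0*(-4) = -1/4*0 = 0)
l(-55) - I(11, 70) = 0 - 1*(-35/2) = 0 + 35/2 = 35/2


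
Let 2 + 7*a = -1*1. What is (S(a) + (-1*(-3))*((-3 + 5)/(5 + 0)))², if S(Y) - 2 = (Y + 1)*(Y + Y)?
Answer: 440896/60025 ≈ 7.3452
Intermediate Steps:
a = -3/7 (a = -2/7 + (-1*1)/7 = -2/7 + (⅐)*(-1) = -2/7 - ⅐ = -3/7 ≈ -0.42857)
S(Y) = 2 + 2*Y*(1 + Y) (S(Y) = 2 + (Y + 1)*(Y + Y) = 2 + (1 + Y)*(2*Y) = 2 + 2*Y*(1 + Y))
(S(a) + (-1*(-3))*((-3 + 5)/(5 + 0)))² = ((2 + 2*(-3/7) + 2*(-3/7)²) + (-1*(-3))*((-3 + 5)/(5 + 0)))² = ((2 - 6/7 + 2*(9/49)) + 3*(2/5))² = ((2 - 6/7 + 18/49) + 3*(2*(⅕)))² = (74/49 + 3*(⅖))² = (74/49 + 6/5)² = (664/245)² = 440896/60025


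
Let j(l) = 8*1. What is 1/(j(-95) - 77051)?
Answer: -1/77043 ≈ -1.2980e-5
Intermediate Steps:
j(l) = 8
1/(j(-95) - 77051) = 1/(8 - 77051) = 1/(-77043) = -1/77043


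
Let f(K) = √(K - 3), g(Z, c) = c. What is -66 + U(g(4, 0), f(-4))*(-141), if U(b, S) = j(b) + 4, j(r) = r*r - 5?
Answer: 75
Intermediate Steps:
j(r) = -5 + r² (j(r) = r² - 5 = -5 + r²)
f(K) = √(-3 + K)
U(b, S) = -1 + b² (U(b, S) = (-5 + b²) + 4 = -1 + b²)
-66 + U(g(4, 0), f(-4))*(-141) = -66 + (-1 + 0²)*(-141) = -66 + (-1 + 0)*(-141) = -66 - 1*(-141) = -66 + 141 = 75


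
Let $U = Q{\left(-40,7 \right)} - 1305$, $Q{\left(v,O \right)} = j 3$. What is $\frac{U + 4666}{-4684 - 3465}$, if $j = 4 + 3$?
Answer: $- \frac{3382}{8149} \approx -0.41502$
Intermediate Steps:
$j = 7$
$Q{\left(v,O \right)} = 21$ ($Q{\left(v,O \right)} = 7 \cdot 3 = 21$)
$U = -1284$ ($U = 21 - 1305 = -1284$)
$\frac{U + 4666}{-4684 - 3465} = \frac{-1284 + 4666}{-4684 - 3465} = \frac{3382}{-4684 - 3465} = \frac{3382}{-8149} = 3382 \left(- \frac{1}{8149}\right) = - \frac{3382}{8149}$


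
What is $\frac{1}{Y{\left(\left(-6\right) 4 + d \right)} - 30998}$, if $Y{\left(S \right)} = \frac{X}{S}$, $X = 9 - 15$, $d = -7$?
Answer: $- \frac{31}{960932} \approx -3.226 \cdot 10^{-5}$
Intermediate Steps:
$X = -6$ ($X = 9 - 15 = -6$)
$Y{\left(S \right)} = - \frac{6}{S}$
$\frac{1}{Y{\left(\left(-6\right) 4 + d \right)} - 30998} = \frac{1}{- \frac{6}{\left(-6\right) 4 - 7} - 30998} = \frac{1}{- \frac{6}{-24 - 7} - 30998} = \frac{1}{- \frac{6}{-31} - 30998} = \frac{1}{\left(-6\right) \left(- \frac{1}{31}\right) - 30998} = \frac{1}{\frac{6}{31} - 30998} = \frac{1}{- \frac{960932}{31}} = - \frac{31}{960932}$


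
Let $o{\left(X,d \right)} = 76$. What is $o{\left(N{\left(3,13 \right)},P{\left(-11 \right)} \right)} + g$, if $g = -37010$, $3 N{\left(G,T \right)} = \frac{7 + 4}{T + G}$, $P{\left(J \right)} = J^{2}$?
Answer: $-36934$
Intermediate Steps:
$N{\left(G,T \right)} = \frac{11}{3 \left(G + T\right)}$ ($N{\left(G,T \right)} = \frac{\left(7 + 4\right) \frac{1}{T + G}}{3} = \frac{11 \frac{1}{G + T}}{3} = \frac{11}{3 \left(G + T\right)}$)
$o{\left(N{\left(3,13 \right)},P{\left(-11 \right)} \right)} + g = 76 - 37010 = -36934$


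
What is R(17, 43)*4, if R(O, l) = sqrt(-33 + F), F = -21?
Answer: 12*I*sqrt(6) ≈ 29.394*I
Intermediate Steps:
R(O, l) = 3*I*sqrt(6) (R(O, l) = sqrt(-33 - 21) = sqrt(-54) = 3*I*sqrt(6))
R(17, 43)*4 = (3*I*sqrt(6))*4 = 12*I*sqrt(6)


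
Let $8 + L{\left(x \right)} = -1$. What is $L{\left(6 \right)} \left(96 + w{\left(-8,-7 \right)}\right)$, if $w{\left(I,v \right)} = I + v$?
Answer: $-729$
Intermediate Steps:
$L{\left(x \right)} = -9$ ($L{\left(x \right)} = -8 - 1 = -9$)
$L{\left(6 \right)} \left(96 + w{\left(-8,-7 \right)}\right) = - 9 \left(96 - 15\right) = \left(-9\right) 81 = -729$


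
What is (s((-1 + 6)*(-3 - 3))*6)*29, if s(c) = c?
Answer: -5220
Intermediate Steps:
(s((-1 + 6)*(-3 - 3))*6)*29 = (((-1 + 6)*(-3 - 3))*6)*29 = ((5*(-6))*6)*29 = -30*6*29 = -180*29 = -5220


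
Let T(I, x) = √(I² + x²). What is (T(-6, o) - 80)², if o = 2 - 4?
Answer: 6440 - 320*√10 ≈ 5428.1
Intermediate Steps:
o = -2
(T(-6, o) - 80)² = (√((-6)² + (-2)²) - 80)² = (√(36 + 4) - 80)² = (√40 - 80)² = (2*√10 - 80)² = (-80 + 2*√10)²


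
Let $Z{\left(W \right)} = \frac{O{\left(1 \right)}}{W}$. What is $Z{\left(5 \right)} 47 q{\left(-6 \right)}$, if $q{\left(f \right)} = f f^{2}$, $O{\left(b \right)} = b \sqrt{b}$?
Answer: $- \frac{10152}{5} \approx -2030.4$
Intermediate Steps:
$O{\left(b \right)} = b^{\frac{3}{2}}$
$Z{\left(W \right)} = \frac{1}{W}$ ($Z{\left(W \right)} = \frac{1^{\frac{3}{2}}}{W} = 1 \frac{1}{W} = \frac{1}{W}$)
$q{\left(f \right)} = f^{3}$
$Z{\left(5 \right)} 47 q{\left(-6 \right)} = \frac{1}{5} \cdot 47 \left(-6\right)^{3} = \frac{1}{5} \cdot 47 \left(-216\right) = \frac{47}{5} \left(-216\right) = - \frac{10152}{5}$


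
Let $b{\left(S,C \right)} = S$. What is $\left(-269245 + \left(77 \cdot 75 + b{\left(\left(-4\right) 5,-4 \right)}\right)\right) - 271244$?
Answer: $-534734$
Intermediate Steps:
$\left(-269245 + \left(77 \cdot 75 + b{\left(\left(-4\right) 5,-4 \right)}\right)\right) - 271244 = \left(-269245 + \left(77 \cdot 75 - 20\right)\right) - 271244 = \left(-269245 + \left(5775 - 20\right)\right) - 271244 = \left(-269245 + 5755\right) - 271244 = -263490 - 271244 = -534734$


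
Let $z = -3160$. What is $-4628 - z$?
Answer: $-1468$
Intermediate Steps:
$-4628 - z = -4628 - -3160 = -4628 + 3160 = -1468$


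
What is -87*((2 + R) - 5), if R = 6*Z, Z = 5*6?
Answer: -15399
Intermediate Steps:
Z = 30
R = 180 (R = 6*30 = 180)
-87*((2 + R) - 5) = -87*((2 + 180) - 5) = -87*(182 - 5) = -87*177 = -15399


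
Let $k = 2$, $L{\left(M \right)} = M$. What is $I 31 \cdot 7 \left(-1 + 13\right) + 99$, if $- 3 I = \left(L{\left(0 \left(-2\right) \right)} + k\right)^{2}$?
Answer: $-3373$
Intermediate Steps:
$I = - \frac{4}{3}$ ($I = - \frac{\left(0 \left(-2\right) + 2\right)^{2}}{3} = - \frac{\left(0 + 2\right)^{2}}{3} = - \frac{2^{2}}{3} = \left(- \frac{1}{3}\right) 4 = - \frac{4}{3} \approx -1.3333$)
$I 31 \cdot 7 \left(-1 + 13\right) + 99 = \left(- \frac{4}{3}\right) 31 \cdot 7 \left(-1 + 13\right) + 99 = - \frac{124 \cdot 7 \cdot 12}{3} + 99 = \left(- \frac{124}{3}\right) 84 + 99 = -3472 + 99 = -3373$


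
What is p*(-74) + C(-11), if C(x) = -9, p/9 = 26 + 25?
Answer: -33975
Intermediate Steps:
p = 459 (p = 9*(26 + 25) = 9*51 = 459)
p*(-74) + C(-11) = 459*(-74) - 9 = -33966 - 9 = -33975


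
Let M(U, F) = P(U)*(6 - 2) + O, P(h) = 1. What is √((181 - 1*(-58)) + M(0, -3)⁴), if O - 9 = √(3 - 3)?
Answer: 120*√2 ≈ 169.71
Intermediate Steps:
O = 9 (O = 9 + √(3 - 3) = 9 + √0 = 9 + 0 = 9)
M(U, F) = 13 (M(U, F) = 1*(6 - 2) + 9 = 1*4 + 9 = 4 + 9 = 13)
√((181 - 1*(-58)) + M(0, -3)⁴) = √((181 - 1*(-58)) + 13⁴) = √((181 + 58) + 28561) = √(239 + 28561) = √28800 = 120*√2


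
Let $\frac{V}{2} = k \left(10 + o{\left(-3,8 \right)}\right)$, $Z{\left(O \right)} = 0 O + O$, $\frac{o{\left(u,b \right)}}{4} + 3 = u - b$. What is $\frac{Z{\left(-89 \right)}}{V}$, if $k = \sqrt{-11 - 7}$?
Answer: $- \frac{89 i \sqrt{2}}{552} \approx - 0.22802 i$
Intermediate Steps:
$o{\left(u,b \right)} = -12 - 4 b + 4 u$ ($o{\left(u,b \right)} = -12 + 4 \left(u - b\right) = -12 - \left(- 4 u + 4 b\right) = -12 - 4 b + 4 u$)
$Z{\left(O \right)} = O$ ($Z{\left(O \right)} = 0 + O = O$)
$k = 3 i \sqrt{2}$ ($k = \sqrt{-18} = 3 i \sqrt{2} \approx 4.2426 i$)
$V = - 276 i \sqrt{2}$ ($V = 2 \cdot 3 i \sqrt{2} \left(10 - 56\right) = 2 \cdot 3 i \sqrt{2} \left(-46\right) = 2 \left(- 138 i \sqrt{2}\right) = - 276 i \sqrt{2} \approx - 390.32 i$)
$\frac{Z{\left(-89 \right)}}{V} = - \frac{89}{\left(-276\right) i \sqrt{2}} = - 89 \frac{i \sqrt{2}}{552} = - \frac{89 i \sqrt{2}}{552}$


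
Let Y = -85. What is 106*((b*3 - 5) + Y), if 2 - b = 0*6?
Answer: -8904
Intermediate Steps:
b = 2 (b = 2 - 0*6 = 2 - 1*0 = 2 + 0 = 2)
106*((b*3 - 5) + Y) = 106*((2*3 - 5) - 85) = 106*((6 - 5) - 85) = 106*(1 - 85) = 106*(-84) = -8904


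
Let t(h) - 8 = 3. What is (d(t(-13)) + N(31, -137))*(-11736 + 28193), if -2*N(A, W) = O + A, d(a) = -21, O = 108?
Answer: -2978717/2 ≈ -1.4894e+6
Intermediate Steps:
t(h) = 11 (t(h) = 8 + 3 = 11)
N(A, W) = -54 - A/2 (N(A, W) = -(108 + A)/2 = -54 - A/2)
(d(t(-13)) + N(31, -137))*(-11736 + 28193) = (-21 + (-54 - ½*31))*(-11736 + 28193) = (-21 + (-54 - 31/2))*16457 = (-21 - 139/2)*16457 = -181/2*16457 = -2978717/2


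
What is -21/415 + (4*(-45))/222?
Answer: -13227/15355 ≈ -0.86141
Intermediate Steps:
-21/415 + (4*(-45))/222 = -21*1/415 - 180*1/222 = -21/415 - 30/37 = -13227/15355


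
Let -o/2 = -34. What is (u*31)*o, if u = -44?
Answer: -92752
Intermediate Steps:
o = 68 (o = -2*(-34) = 68)
(u*31)*o = -44*31*68 = -1364*68 = -92752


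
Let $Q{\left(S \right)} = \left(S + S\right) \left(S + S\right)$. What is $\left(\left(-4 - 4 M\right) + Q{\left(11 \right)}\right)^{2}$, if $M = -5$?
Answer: $250000$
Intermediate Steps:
$Q{\left(S \right)} = 4 S^{2}$ ($Q{\left(S \right)} = 2 S 2 S = 4 S^{2}$)
$\left(\left(-4 - 4 M\right) + Q{\left(11 \right)}\right)^{2} = \left(\left(-4 - -20\right) + 4 \cdot 11^{2}\right)^{2} = \left(\left(-4 + 20\right) + 4 \cdot 121\right)^{2} = \left(16 + 484\right)^{2} = 500^{2} = 250000$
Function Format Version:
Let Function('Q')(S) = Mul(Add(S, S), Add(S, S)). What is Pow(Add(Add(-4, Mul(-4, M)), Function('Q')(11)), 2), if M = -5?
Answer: 250000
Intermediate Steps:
Function('Q')(S) = Mul(4, Pow(S, 2)) (Function('Q')(S) = Mul(Mul(2, S), Mul(2, S)) = Mul(4, Pow(S, 2)))
Pow(Add(Add(-4, Mul(-4, M)), Function('Q')(11)), 2) = Pow(Add(Add(-4, Mul(-4, -5)), Mul(4, Pow(11, 2))), 2) = Pow(Add(Add(-4, 20), Mul(4, 121)), 2) = Pow(Add(16, 484), 2) = Pow(500, 2) = 250000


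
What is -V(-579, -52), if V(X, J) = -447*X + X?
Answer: -258234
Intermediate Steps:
V(X, J) = -446*X
-V(-579, -52) = -(-446)*(-579) = -1*258234 = -258234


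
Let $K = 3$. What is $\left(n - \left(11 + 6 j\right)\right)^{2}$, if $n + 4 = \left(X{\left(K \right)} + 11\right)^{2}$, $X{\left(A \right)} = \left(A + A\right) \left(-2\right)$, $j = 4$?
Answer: $1444$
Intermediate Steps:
$X{\left(A \right)} = - 4 A$ ($X{\left(A \right)} = 2 A \left(-2\right) = - 4 A$)
$n = -3$ ($n = -4 + \left(\left(-4\right) 3 + 11\right)^{2} = -4 + \left(-12 + 11\right)^{2} = -4 + \left(-1\right)^{2} = -4 + 1 = -3$)
$\left(n - \left(11 + 6 j\right)\right)^{2} = \left(-3 - 35\right)^{2} = \left(-38\right)^{2} = 1444$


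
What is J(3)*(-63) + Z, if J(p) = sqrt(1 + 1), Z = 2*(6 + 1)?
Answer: 14 - 63*sqrt(2) ≈ -75.095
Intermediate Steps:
Z = 14 (Z = 2*7 = 14)
J(p) = sqrt(2)
J(3)*(-63) + Z = sqrt(2)*(-63) + 14 = -63*sqrt(2) + 14 = 14 - 63*sqrt(2)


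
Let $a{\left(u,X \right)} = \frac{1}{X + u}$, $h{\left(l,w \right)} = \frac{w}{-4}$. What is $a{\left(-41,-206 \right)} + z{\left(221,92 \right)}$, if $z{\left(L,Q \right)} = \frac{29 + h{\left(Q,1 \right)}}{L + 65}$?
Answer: $\frac{2097}{21736} \approx 0.096476$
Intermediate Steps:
$h{\left(l,w \right)} = - \frac{w}{4}$ ($h{\left(l,w \right)} = w \left(- \frac{1}{4}\right) = - \frac{w}{4}$)
$z{\left(L,Q \right)} = \frac{115}{4 \left(65 + L\right)}$ ($z{\left(L,Q \right)} = \frac{29 - \frac{1}{4}}{L + 65} = \frac{29 - \frac{1}{4}}{65 + L} = \frac{115}{4 \left(65 + L\right)}$)
$a{\left(-41,-206 \right)} + z{\left(221,92 \right)} = \frac{1}{-206 - 41} + \frac{115}{4 \left(65 + 221\right)} = \frac{1}{-247} + \frac{115}{4 \cdot 286} = - \frac{1}{247} + \frac{115}{4} \cdot \frac{1}{286} = - \frac{1}{247} + \frac{115}{1144} = \frac{2097}{21736}$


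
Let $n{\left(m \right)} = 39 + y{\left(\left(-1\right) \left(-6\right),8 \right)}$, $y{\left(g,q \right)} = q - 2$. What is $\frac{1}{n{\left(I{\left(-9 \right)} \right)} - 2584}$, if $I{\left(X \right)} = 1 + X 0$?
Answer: $- \frac{1}{2539} \approx -0.00039386$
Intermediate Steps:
$y{\left(g,q \right)} = -2 + q$
$I{\left(X \right)} = 1$ ($I{\left(X \right)} = 1 + 0 = 1$)
$n{\left(m \right)} = 45$ ($n{\left(m \right)} = 39 + \left(-2 + 8\right) = 39 + 6 = 45$)
$\frac{1}{n{\left(I{\left(-9 \right)} \right)} - 2584} = \frac{1}{45 - 2584} = \frac{1}{-2539} = - \frac{1}{2539}$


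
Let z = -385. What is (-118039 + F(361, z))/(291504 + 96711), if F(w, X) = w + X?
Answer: -118063/388215 ≈ -0.30412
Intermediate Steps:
F(w, X) = X + w
(-118039 + F(361, z))/(291504 + 96711) = (-118039 + (-385 + 361))/(291504 + 96711) = (-118039 - 24)/388215 = -118063*1/388215 = -118063/388215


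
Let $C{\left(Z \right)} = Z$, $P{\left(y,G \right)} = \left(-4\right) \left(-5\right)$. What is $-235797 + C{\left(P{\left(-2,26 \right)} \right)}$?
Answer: $-235777$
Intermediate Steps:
$P{\left(y,G \right)} = 20$
$-235797 + C{\left(P{\left(-2,26 \right)} \right)} = -235797 + 20 = -235777$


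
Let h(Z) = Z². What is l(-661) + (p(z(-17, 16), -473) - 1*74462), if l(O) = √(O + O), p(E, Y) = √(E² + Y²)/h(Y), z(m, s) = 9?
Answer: -74462 + √223810/223729 + I*√1322 ≈ -74462.0 + 36.359*I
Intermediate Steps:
p(E, Y) = √(E² + Y²)/Y² (p(E, Y) = √(E² + Y²)/(Y²) = √(E² + Y²)/Y²)
l(O) = √2*√O (l(O) = √(2*O) = √2*√O)
l(-661) + (p(z(-17, 16), -473) - 1*74462) = √2*√(-661) + (√(9² + (-473)²)/(-473)² - 1*74462) = √2*(I*√661) + (√(81 + 223729)/223729 - 74462) = I*√1322 + (√223810/223729 - 74462) = I*√1322 + (-74462 + √223810/223729) = -74462 + √223810/223729 + I*√1322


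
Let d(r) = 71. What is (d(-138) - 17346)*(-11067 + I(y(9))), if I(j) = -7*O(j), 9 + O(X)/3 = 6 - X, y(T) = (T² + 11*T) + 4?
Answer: 123343500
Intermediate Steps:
y(T) = 4 + T² + 11*T
O(X) = -9 - 3*X (O(X) = -27 + 3*(6 - X) = -27 + (18 - 3*X) = -9 - 3*X)
I(j) = 63 + 21*j (I(j) = -7*(-9 - 3*j) = 63 + 21*j)
(d(-138) - 17346)*(-11067 + I(y(9))) = (71 - 17346)*(-11067 + (63 + 21*(4 + 9² + 11*9))) = -17275*(-11067 + (63 + 21*(4 + 81 + 99))) = -17275*(-11067 + (63 + 21*184)) = -17275*(-11067 + (63 + 3864)) = -17275*(-11067 + 3927) = -17275*(-7140) = 123343500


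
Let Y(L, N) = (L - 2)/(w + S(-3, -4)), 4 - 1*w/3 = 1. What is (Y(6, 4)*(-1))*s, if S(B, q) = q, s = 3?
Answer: -12/5 ≈ -2.4000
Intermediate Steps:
w = 9 (w = 12 - 3*1 = 12 - 3 = 9)
Y(L, N) = -⅖ + L/5 (Y(L, N) = (L - 2)/(9 - 4) = (-2 + L)/5 = (-2 + L)*(⅕) = -⅖ + L/5)
(Y(6, 4)*(-1))*s = ((-⅖ + (⅕)*6)*(-1))*3 = ((-⅖ + 6/5)*(-1))*3 = ((⅘)*(-1))*3 = -⅘*3 = -12/5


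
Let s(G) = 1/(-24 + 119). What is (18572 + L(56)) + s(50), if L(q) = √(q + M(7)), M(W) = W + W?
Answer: 1764341/95 + √70 ≈ 18580.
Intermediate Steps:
M(W) = 2*W
s(G) = 1/95
L(q) = √(14 + q) (L(q) = √(q + 2*7) = √(q + 14) = √(14 + q))
(18572 + L(56)) + s(50) = (18572 + √(14 + 56)) + 1/95 = (18572 + √70) + 1/95 = 1764341/95 + √70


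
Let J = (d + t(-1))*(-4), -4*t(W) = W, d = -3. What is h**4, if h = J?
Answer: 14641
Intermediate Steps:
t(W) = -W/4
J = 11 (J = (-3 - 1/4*(-1))*(-4) = (-3 + 1/4)*(-4) = -11/4*(-4) = 11)
h = 11
h**4 = 11**4 = 14641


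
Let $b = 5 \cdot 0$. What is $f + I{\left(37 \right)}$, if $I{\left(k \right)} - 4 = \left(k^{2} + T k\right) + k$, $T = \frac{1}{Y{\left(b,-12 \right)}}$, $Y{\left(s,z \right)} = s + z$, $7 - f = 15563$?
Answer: $- \frac{169789}{12} \approx -14149.0$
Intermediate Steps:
$b = 0$
$f = -15556$ ($f = 7 - 15563 = -15556$)
$T = - \frac{1}{12}$ ($T = \frac{1}{0 - 12} = \frac{1}{-12} = - \frac{1}{12} \approx -0.083333$)
$I{\left(k \right)} = 4 + k^{2} + \frac{11 k}{12}$ ($I{\left(k \right)} = 4 + \left(\left(k^{2} - \frac{k}{12}\right) + k\right) = 4 + \left(k^{2} + \frac{11 k}{12}\right) = 4 + k^{2} + \frac{11 k}{12}$)
$f + I{\left(37 \right)} = -15556 + \left(4 + 37^{2} + \frac{11}{12} \cdot 37\right) = -15556 + \left(4 + 1369 + \frac{407}{12}\right) = -15556 + \frac{16883}{12} = - \frac{169789}{12}$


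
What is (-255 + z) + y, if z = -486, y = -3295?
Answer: -4036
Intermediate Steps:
(-255 + z) + y = (-255 - 486) - 3295 = -741 - 3295 = -4036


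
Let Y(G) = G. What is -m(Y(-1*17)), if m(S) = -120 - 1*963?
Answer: 1083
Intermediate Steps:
m(S) = -1083 (m(S) = -120 - 963 = -1083)
-m(Y(-1*17)) = -1*(-1083) = 1083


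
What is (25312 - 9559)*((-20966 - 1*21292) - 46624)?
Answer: -1400158146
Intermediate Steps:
(25312 - 9559)*((-20966 - 1*21292) - 46624) = 15753*((-20966 - 21292) - 46624) = 15753*(-42258 - 46624) = 15753*(-88882) = -1400158146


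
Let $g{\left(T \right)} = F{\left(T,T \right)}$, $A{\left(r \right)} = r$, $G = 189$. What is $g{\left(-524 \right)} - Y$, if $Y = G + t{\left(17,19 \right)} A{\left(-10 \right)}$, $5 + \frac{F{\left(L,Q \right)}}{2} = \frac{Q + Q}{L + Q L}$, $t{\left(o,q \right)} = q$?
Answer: $- \frac{4711}{523} \approx -9.0076$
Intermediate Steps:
$F{\left(L,Q \right)} = -10 + \frac{4 Q}{L + L Q}$ ($F{\left(L,Q \right)} = -10 + 2 \frac{Q + Q}{L + Q L} = -10 + 2 \frac{2 Q}{L + L Q} = -10 + \frac{4 Q}{L + L Q}$)
$g{\left(T \right)} = \frac{2 \left(- 5 T^{2} - 3 T\right)}{T \left(1 + T\right)}$ ($g{\left(T \right)} = \frac{2 \left(- 5 T + 2 T - 5 T T\right)}{T \left(1 + T\right)} = \frac{2 \left(- 5 T + 2 T - 5 T^{2}\right)}{T \left(1 + T\right)} = \frac{2 \left(- 5 T^{2} - 3 T\right)}{T \left(1 + T\right)}$)
$Y = -1$ ($Y = 189 + 19 \left(-10\right) = 189 - 190 = -1$)
$g{\left(-524 \right)} - Y = \frac{2 \left(-3 - -2620\right)}{1 - 524} - -1 = \frac{2 \left(-3 + 2620\right)}{-523} + 1 = 2 \left(- \frac{1}{523}\right) 2617 + 1 = - \frac{5234}{523} + 1 = - \frac{4711}{523}$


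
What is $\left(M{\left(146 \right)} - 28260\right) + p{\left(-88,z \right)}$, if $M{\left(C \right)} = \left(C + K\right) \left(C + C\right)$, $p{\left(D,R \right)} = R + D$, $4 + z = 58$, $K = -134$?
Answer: $-24790$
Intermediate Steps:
$z = 54$ ($z = -4 + 58 = 54$)
$p{\left(D,R \right)} = D + R$
$M{\left(C \right)} = 2 C \left(-134 + C\right)$ ($M{\left(C \right)} = \left(C - 134\right) \left(C + C\right) = \left(-134 + C\right) 2 C = 2 C \left(-134 + C\right)$)
$\left(M{\left(146 \right)} - 28260\right) + p{\left(-88,z \right)} = \left(2 \cdot 146 \left(-134 + 146\right) - 28260\right) + \left(-88 + 54\right) = \left(2 \cdot 146 \cdot 12 - 28260\right) - 34 = \left(3504 - 28260\right) - 34 = -24756 - 34 = -24790$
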